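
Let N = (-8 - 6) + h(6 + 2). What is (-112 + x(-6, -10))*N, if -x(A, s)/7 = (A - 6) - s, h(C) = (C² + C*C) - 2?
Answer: -10976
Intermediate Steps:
h(C) = -2 + 2*C² (h(C) = (C² + C²) - 2 = 2*C² - 2 = -2 + 2*C²)
N = 112 (N = (-8 - 6) + (-2 + 2*(6 + 2)²) = -14 + (-2 + 2*8²) = -14 + (-2 + 2*64) = -14 + (-2 + 128) = -14 + 126 = 112)
x(A, s) = 42 - 7*A + 7*s (x(A, s) = -7*((A - 6) - s) = -7*((-6 + A) - s) = -7*(-6 + A - s) = 42 - 7*A + 7*s)
(-112 + x(-6, -10))*N = (-112 + (42 - 7*(-6) + 7*(-10)))*112 = (-112 + (42 + 42 - 70))*112 = (-112 + 14)*112 = -98*112 = -10976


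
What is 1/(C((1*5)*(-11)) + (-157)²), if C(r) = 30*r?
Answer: 1/22999 ≈ 4.3480e-5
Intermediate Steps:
1/(C((1*5)*(-11)) + (-157)²) = 1/(30*((1*5)*(-11)) + (-157)²) = 1/(30*(5*(-11)) + 24649) = 1/(30*(-55) + 24649) = 1/(-1650 + 24649) = 1/22999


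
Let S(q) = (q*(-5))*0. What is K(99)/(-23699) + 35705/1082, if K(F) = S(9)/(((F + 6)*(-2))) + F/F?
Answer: 846171713/25642318 ≈ 32.999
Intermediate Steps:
S(q) = 0 (S(q) = -5*q*0 = 0)
K(F) = 1 (K(F) = 0/(((F + 6)*(-2))) + F/F = 0/(((6 + F)*(-2))) + 1 = 0/(-12 - 2*F) + 1 = 0 + 1 = 1)
K(99)/(-23699) + 35705/1082 = 1/(-23699) + 35705/1082 = 1*(-1/23699) + 35705*(1/1082) = -1/23699 + 35705/1082 = 846171713/25642318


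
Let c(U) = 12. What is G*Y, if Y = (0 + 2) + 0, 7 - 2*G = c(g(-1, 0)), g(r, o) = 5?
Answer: -5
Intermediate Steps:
G = -5/2 (G = 7/2 - ½*12 = 7/2 - 6 = -5/2 ≈ -2.5000)
Y = 2 (Y = 2 + 0 = 2)
G*Y = -5/2*2 = -5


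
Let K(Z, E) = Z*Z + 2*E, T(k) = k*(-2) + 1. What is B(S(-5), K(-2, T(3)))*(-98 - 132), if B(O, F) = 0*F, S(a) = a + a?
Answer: 0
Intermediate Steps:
S(a) = 2*a
T(k) = 1 - 2*k (T(k) = -2*k + 1 = 1 - 2*k)
K(Z, E) = Z² + 2*E
B(O, F) = 0
B(S(-5), K(-2, T(3)))*(-98 - 132) = 0*(-98 - 132) = 0*(-230) = 0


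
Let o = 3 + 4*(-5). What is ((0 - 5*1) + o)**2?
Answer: 484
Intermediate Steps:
o = -17 (o = 3 - 20 = -17)
((0 - 5*1) + o)**2 = ((0 - 5*1) - 17)**2 = ((0 - 5) - 17)**2 = (-5 - 17)**2 = (-22)**2 = 484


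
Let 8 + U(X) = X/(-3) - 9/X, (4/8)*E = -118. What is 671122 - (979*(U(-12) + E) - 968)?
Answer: 3625263/4 ≈ 9.0632e+5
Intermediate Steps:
E = -236 (E = 2*(-118) = -236)
U(X) = -8 - 9/X - X/3 (U(X) = -8 + (X/(-3) - 9/X) = -8 + (X*(-1/3) - 9/X) = -8 + (-X/3 - 9/X) = -8 + (-9/X - X/3) = -8 - 9/X - X/3)
671122 - (979*(U(-12) + E) - 968) = 671122 - (979*((-8 - 9/(-12) - 1/3*(-12)) - 236) - 968) = 671122 - (979*((-8 - 9*(-1/12) + 4) - 236) - 968) = 671122 - (979*((-8 + 3/4 + 4) - 236) - 968) = 671122 - (979*(-13/4 - 236) - 968) = 671122 - (979*(-957/4) - 968) = 671122 - (-936903/4 - 968) = 671122 - 1*(-940775/4) = 671122 + 940775/4 = 3625263/4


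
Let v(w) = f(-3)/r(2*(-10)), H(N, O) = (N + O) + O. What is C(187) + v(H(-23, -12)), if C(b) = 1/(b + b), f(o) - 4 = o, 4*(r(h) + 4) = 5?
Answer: -135/374 ≈ -0.36096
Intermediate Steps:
r(h) = -11/4 (r(h) = -4 + (¼)*5 = -4 + 5/4 = -11/4)
f(o) = 4 + o
H(N, O) = N + 2*O
C(b) = 1/(2*b)
v(w) = -4/11 (v(w) = (4 - 3)/(-11/4) = 1*(-4/11) = -4/11)
C(187) + v(H(-23, -12)) = (½)/187 - 4/11 = (½)*(1/187) - 4/11 = 1/374 - 4/11 = -135/374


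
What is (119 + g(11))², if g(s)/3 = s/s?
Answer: 14884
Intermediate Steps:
g(s) = 3 (g(s) = 3*(s/s) = 3*1 = 3)
(119 + g(11))² = (119 + 3)² = 122² = 14884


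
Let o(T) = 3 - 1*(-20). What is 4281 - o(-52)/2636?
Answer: 11284693/2636 ≈ 4281.0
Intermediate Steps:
o(T) = 23 (o(T) = 3 + 20 = 23)
4281 - o(-52)/2636 = 4281 - 23/2636 = 11284693/2636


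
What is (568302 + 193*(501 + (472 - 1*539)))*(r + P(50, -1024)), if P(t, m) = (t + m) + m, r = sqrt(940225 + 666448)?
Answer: -1302823872 + 652064*sqrt(1606673) ≈ -4.7630e+8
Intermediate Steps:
r = sqrt(1606673) ≈ 1267.5
P(t, m) = t + 2*m (P(t, m) = (m + t) + m = t + 2*m)
(568302 + 193*(501 + (472 - 1*539)))*(r + P(50, -1024)) = (568302 + 193*(501 + (472 - 1*539)))*(sqrt(1606673) + (50 + 2*(-1024))) = (568302 + 193*(501 + (472 - 539)))*(sqrt(1606673) + (50 - 2048)) = (568302 + 193*(501 - 67))*(sqrt(1606673) - 1998) = (568302 + 193*434)*(-1998 + sqrt(1606673)) = (568302 + 83762)*(-1998 + sqrt(1606673)) = 652064*(-1998 + sqrt(1606673)) = -1302823872 + 652064*sqrt(1606673)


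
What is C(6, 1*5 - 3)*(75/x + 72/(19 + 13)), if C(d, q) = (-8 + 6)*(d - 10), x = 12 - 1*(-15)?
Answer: 362/9 ≈ 40.222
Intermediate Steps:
x = 27 (x = 12 + 15 = 27)
C(d, q) = 20 - 2*d (C(d, q) = -2*(-10 + d) = 20 - 2*d)
C(6, 1*5 - 3)*(75/x + 72/(19 + 13)) = (20 - 2*6)*(75/27 + 72/(19 + 13)) = (20 - 12)*(75*(1/27) + 72/32) = 8*(25/9 + 72*(1/32)) = 8*(25/9 + 9/4) = 8*(181/36) = 362/9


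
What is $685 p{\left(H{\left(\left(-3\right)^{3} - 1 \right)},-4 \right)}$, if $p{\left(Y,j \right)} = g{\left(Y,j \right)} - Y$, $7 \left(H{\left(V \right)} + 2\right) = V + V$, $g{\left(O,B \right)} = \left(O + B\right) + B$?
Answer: $-5480$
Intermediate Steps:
$g{\left(O,B \right)} = O + 2 B$ ($g{\left(O,B \right)} = \left(B + O\right) + B = O + 2 B$)
$H{\left(V \right)} = -2 + \frac{2 V}{7}$ ($H{\left(V \right)} = -2 + \frac{V + V}{7} = -2 + \frac{2 V}{7}$)
$p{\left(Y,j \right)} = 2 j$ ($p{\left(Y,j \right)} = \left(Y + 2 j\right) - Y = 2 j$)
$685 p{\left(H{\left(\left(-3\right)^{3} - 1 \right)},-4 \right)} = 685 \cdot 2 \left(-4\right) = 685 \left(-8\right) = -5480$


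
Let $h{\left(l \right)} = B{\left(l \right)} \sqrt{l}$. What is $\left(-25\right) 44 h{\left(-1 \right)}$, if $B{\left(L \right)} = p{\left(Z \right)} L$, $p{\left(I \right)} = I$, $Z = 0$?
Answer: $0$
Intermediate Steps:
$B{\left(L \right)} = 0$ ($B{\left(L \right)} = 0 L = 0$)
$h{\left(l \right)} = 0$ ($h{\left(l \right)} = 0 \sqrt{l} = 0$)
$\left(-25\right) 44 h{\left(-1 \right)} = \left(-25\right) 44 \cdot 0 = \left(-1100\right) 0 = 0$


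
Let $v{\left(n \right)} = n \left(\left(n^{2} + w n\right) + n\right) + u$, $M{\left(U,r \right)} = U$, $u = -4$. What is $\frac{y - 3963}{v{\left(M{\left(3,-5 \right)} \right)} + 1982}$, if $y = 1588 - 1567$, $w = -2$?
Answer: $- \frac{1971}{998} \approx -1.9749$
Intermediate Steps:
$y = 21$ ($y = 1588 - 1567 = 21$)
$v{\left(n \right)} = -4 + n \left(n^{2} - n\right)$ ($v{\left(n \right)} = n \left(\left(n^{2} - 2 n\right) + n\right) - 4 = n \left(n^{2} - n\right) - 4 = -4 + n \left(n^{2} - n\right)$)
$\frac{y - 3963}{v{\left(M{\left(3,-5 \right)} \right)} + 1982} = \frac{21 - 3963}{\left(-4 + 3^{3} - 3^{2}\right) + 1982} = - \frac{3942}{\left(-4 + 27 - 9\right) + 1982} = - \frac{3942}{14 + 1982} = - \frac{3942}{1996} = \left(-3942\right) \frac{1}{1996} = - \frac{1971}{998}$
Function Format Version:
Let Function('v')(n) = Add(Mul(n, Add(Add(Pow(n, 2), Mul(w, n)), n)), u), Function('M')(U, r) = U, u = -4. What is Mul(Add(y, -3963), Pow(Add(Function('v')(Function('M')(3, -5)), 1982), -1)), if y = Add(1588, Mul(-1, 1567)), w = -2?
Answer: Rational(-1971, 998) ≈ -1.9749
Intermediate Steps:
y = 21 (y = Add(1588, -1567) = 21)
Function('v')(n) = Add(-4, Mul(n, Add(Pow(n, 2), Mul(-1, n)))) (Function('v')(n) = Add(Mul(n, Add(Add(Pow(n, 2), Mul(-2, n)), n)), -4) = Add(Mul(n, Add(Pow(n, 2), Mul(-1, n))), -4) = Add(-4, Mul(n, Add(Pow(n, 2), Mul(-1, n)))))
Mul(Add(y, -3963), Pow(Add(Function('v')(Function('M')(3, -5)), 1982), -1)) = Mul(Add(21, -3963), Pow(Add(Add(-4, Pow(3, 3), Mul(-1, Pow(3, 2))), 1982), -1)) = Mul(-3942, Pow(Add(Add(-4, 27, Mul(-1, 9)), 1982), -1)) = Mul(-3942, Pow(Add(Add(-4, 27, -9), 1982), -1)) = Mul(-3942, Pow(Add(14, 1982), -1)) = Mul(-3942, Pow(1996, -1)) = Mul(-3942, Rational(1, 1996)) = Rational(-1971, 998)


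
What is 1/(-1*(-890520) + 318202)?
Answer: 1/1208722 ≈ 8.2732e-7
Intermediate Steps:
1/(-1*(-890520) + 318202) = 1/(890520 + 318202) = 1/1208722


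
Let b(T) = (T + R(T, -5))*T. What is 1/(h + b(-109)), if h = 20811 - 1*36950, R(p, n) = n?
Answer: -1/3713 ≈ -0.00026932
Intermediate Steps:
h = -16139 (h = 20811 - 36950 = -16139)
b(T) = T*(-5 + T) (b(T) = (T - 5)*T = (-5 + T)*T = T*(-5 + T))
1/(h + b(-109)) = 1/(-16139 - 109*(-5 - 109)) = 1/(-16139 - 109*(-114)) = 1/(-16139 + 12426) = 1/(-3713) = -1/3713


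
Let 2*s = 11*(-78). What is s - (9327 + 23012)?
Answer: -32768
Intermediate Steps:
s = -429 (s = (11*(-78))/2 = (½)*(-858) = -429)
s - (9327 + 23012) = -429 - (9327 + 23012) = -429 - 1*32339 = -429 - 32339 = -32768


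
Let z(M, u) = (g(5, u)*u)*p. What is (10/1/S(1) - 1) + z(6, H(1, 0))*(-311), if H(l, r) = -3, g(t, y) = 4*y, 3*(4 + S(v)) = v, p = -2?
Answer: 67063/3 ≈ 22354.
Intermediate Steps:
S(v) = -4 + v/3
z(M, u) = -8*u² (z(M, u) = ((4*u)*u)*(-2) = (4*u²)*(-2) = -8*u²)
(10/1/S(1) - 1) + z(6, H(1, 0))*(-311) = (10/1/(-4 + (⅓)*1) - 1) - 8*(-3)²*(-311) = (10/1/(-4 + ⅓) - 1) - 8*9*(-311) = (10/1/(-11/3) - 1) - 72*(-311) = (10/(-3/11) - 1) + 22392 = (-11/3*10 - 1) + 22392 = (-110/3 - 1) + 22392 = -113/3 + 22392 = 67063/3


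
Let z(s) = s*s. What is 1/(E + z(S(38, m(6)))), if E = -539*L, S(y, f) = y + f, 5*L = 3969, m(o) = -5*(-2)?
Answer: -5/2127771 ≈ -2.3499e-6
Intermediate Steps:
m(o) = 10
L = 3969/5 (L = (⅕)*3969 = 3969/5 ≈ 793.80)
S(y, f) = f + y
E = -2139291/5 (E = -539*3969/5 = -2139291/5 ≈ -4.2786e+5)
z(s) = s²
1/(E + z(S(38, m(6)))) = 1/(-2139291/5 + (10 + 38)²) = 1/(-2139291/5 + 48²) = 1/(-2139291/5 + 2304) = 1/(-2127771/5) = -5/2127771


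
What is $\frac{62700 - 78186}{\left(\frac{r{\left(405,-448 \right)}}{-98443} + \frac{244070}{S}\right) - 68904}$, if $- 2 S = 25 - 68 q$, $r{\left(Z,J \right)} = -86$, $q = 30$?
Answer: $\frac{307184392047}{1361992555177} \approx 0.22554$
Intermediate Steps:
$S = \frac{2015}{2}$ ($S = - \frac{25 - 2040}{2} = \left(- \frac{1}{2}\right) \left(-2015\right) = \frac{2015}{2} \approx 1007.5$)
$\frac{62700 - 78186}{\left(\frac{r{\left(405,-448 \right)}}{-98443} + \frac{244070}{S}\right) - 68904} = \frac{62700 - 78186}{\left(- \frac{86}{-98443} + \frac{244070}{\frac{2015}{2}}\right) - 68904} = - \frac{15486}{\left(\left(-86\right) \left(- \frac{1}{98443}\right) + 244070 \cdot \frac{2}{2015}\right) - 68904} = - \frac{15486}{\left(\frac{86}{98443} + \frac{97628}{403}\right) - 68904} = - \frac{15486}{\frac{9610827862}{39672529} - 68904} = - \frac{15486}{- \frac{2723985110354}{39672529}} = \left(-15486\right) \left(- \frac{39672529}{2723985110354}\right) = \frac{307184392047}{1361992555177}$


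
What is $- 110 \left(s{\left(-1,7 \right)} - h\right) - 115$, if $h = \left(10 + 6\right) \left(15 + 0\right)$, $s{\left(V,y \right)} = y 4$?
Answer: $23205$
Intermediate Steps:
$s{\left(V,y \right)} = 4 y$
$h = 240$ ($h = 16 \cdot 15 = 240$)
$- 110 \left(s{\left(-1,7 \right)} - h\right) - 115 = - 110 \left(4 \cdot 7 - 240\right) - 115 = - 110 \left(28 - 240\right) - 115 = \left(-110\right) \left(-212\right) - 115 = 23320 - 115 = 23205$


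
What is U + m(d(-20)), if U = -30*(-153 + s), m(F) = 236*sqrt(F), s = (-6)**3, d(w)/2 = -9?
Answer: 11070 + 708*I*sqrt(2) ≈ 11070.0 + 1001.3*I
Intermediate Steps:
d(w) = -18 (d(w) = 2*(-9) = -18)
s = -216
U = 11070 (U = -30*(-153 - 216) = -30*(-369) = 11070)
U + m(d(-20)) = 11070 + 236*sqrt(-18) = 11070 + 236*(3*I*sqrt(2)) = 11070 + 708*I*sqrt(2)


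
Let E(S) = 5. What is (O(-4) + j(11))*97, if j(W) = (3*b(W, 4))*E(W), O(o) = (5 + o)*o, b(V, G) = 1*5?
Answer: 6887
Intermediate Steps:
b(V, G) = 5
O(o) = o*(5 + o)
j(W) = 75 (j(W) = (3*5)*5 = 15*5 = 75)
(O(-4) + j(11))*97 = (-4*(5 - 4) + 75)*97 = (-4*1 + 75)*97 = (-4 + 75)*97 = 71*97 = 6887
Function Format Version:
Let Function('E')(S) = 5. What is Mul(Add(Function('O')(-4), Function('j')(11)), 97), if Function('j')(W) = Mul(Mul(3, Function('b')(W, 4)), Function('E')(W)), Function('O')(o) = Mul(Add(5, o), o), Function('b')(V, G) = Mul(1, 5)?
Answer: 6887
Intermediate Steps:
Function('b')(V, G) = 5
Function('O')(o) = Mul(o, Add(5, o))
Function('j')(W) = 75 (Function('j')(W) = Mul(Mul(3, 5), 5) = Mul(15, 5) = 75)
Mul(Add(Function('O')(-4), Function('j')(11)), 97) = Mul(Add(Mul(-4, Add(5, -4)), 75), 97) = Mul(Add(Mul(-4, 1), 75), 97) = Mul(Add(-4, 75), 97) = Mul(71, 97) = 6887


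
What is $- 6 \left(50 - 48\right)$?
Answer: $-12$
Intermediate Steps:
$- 6 \left(50 - 48\right) = \left(-6\right) 2 = -12$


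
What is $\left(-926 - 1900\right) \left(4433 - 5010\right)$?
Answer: $1630602$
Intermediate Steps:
$\left(-926 - 1900\right) \left(4433 - 5010\right) = \left(-2826\right) \left(-577\right) = 1630602$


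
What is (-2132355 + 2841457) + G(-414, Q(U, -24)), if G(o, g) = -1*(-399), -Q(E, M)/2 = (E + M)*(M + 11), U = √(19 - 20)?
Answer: 709501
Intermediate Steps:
U = I (U = √(-1) = I ≈ 1.0*I)
Q(E, M) = -2*(11 + M)*(E + M) (Q(E, M) = -2*(E + M)*(M + 11) = -2*(E + M)*(11 + M) = -2*(11 + M)*(E + M))
G(o, g) = 399
(-2132355 + 2841457) + G(-414, Q(U, -24)) = (-2132355 + 2841457) + 399 = 709102 + 399 = 709501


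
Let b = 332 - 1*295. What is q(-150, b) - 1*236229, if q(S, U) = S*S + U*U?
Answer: -212360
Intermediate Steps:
b = 37 (b = 332 - 295 = 37)
q(S, U) = S**2 + U**2
q(-150, b) - 1*236229 = ((-150)**2 + 37**2) - 1*236229 = (22500 + 1369) - 236229 = 23869 - 236229 = -212360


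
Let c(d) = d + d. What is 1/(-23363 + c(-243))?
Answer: -1/23849 ≈ -4.1930e-5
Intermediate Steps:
c(d) = 2*d
1/(-23363 + c(-243)) = 1/(-23363 + 2*(-243)) = 1/(-23363 - 486) = 1/(-23849) = -1/23849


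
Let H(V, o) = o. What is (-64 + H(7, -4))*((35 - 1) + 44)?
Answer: -5304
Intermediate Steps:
(-64 + H(7, -4))*((35 - 1) + 44) = (-64 - 4)*((35 - 1) + 44) = -68*(34 + 44) = -68*78 = -5304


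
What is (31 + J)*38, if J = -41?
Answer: -380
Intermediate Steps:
(31 + J)*38 = (31 - 41)*38 = -10*38 = -380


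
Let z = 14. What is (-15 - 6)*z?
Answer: -294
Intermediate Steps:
(-15 - 6)*z = (-15 - 6)*14 = -21*14 = -294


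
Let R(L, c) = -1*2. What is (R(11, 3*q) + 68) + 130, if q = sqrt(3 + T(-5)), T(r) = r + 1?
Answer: 196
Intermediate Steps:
T(r) = 1 + r
q = I (q = sqrt(3 + (1 - 5)) = sqrt(3 - 4) = sqrt(-1) = I ≈ 1.0*I)
R(L, c) = -2
(R(11, 3*q) + 68) + 130 = (-2 + 68) + 130 = 66 + 130 = 196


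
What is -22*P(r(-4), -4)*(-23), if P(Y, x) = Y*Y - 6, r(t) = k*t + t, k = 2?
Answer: 69828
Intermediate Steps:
r(t) = 3*t (r(t) = 2*t + t = 3*t)
P(Y, x) = -6 + Y**2 (P(Y, x) = Y**2 - 6 = -6 + Y**2)
-22*P(r(-4), -4)*(-23) = -22*(-6 + (3*(-4))**2)*(-23) = -22*(-6 + (-12)**2)*(-23) = -22*(-6 + 144)*(-23) = -22*138*(-23) = -3036*(-23) = 69828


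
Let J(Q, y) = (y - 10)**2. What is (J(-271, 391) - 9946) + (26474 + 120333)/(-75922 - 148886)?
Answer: 30397266913/224808 ≈ 1.3521e+5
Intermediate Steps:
J(Q, y) = (-10 + y)**2
(J(-271, 391) - 9946) + (26474 + 120333)/(-75922 - 148886) = ((-10 + 391)**2 - 9946) + (26474 + 120333)/(-75922 - 148886) = (381**2 - 9946) + 146807/(-224808) = (145161 - 9946) + 146807*(-1/224808) = 135215 - 146807/224808 = 30397266913/224808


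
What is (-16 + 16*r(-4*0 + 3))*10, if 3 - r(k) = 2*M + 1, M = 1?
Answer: -160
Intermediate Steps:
r(k) = 0 (r(k) = 3 - (2*1 + 1) = 3 - (2 + 1) = 3 - 1*3 = 3 - 3 = 0)
(-16 + 16*r(-4*0 + 3))*10 = (-16 + 16*0)*10 = (-16 + 0)*10 = -16*10 = -160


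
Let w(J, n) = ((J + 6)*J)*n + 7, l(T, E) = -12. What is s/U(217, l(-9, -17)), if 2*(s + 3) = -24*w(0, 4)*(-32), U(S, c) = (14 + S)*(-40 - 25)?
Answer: -179/1001 ≈ -0.17882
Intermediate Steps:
U(S, c) = -910 - 65*S (U(S, c) = (14 + S)*(-65) = -910 - 65*S)
w(J, n) = 7 + J*n*(6 + J) (w(J, n) = ((6 + J)*J)*n + 7 = (J*(6 + J))*n + 7 = J*n*(6 + J) + 7 = 7 + J*n*(6 + J))
s = 2685 (s = -3 + (-24*(7 + 4*0² + 6*0*4)*(-32))/2 = -3 + (-24*(7 + 4*0 + 0)*(-32))/2 = -3 + (-24*(7 + 0 + 0)*(-32))/2 = -3 + (-24*7*(-32))/2 = -3 + (-168*(-32))/2 = -3 + (½)*5376 = -3 + 2688 = 2685)
s/U(217, l(-9, -17)) = 2685/(-910 - 65*217) = 2685/(-910 - 14105) = 2685/(-15015) = 2685*(-1/15015) = -179/1001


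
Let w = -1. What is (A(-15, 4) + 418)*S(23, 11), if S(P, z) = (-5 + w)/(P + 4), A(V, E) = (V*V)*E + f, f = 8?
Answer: -884/3 ≈ -294.67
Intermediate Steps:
A(V, E) = 8 + E*V² (A(V, E) = (V*V)*E + 8 = V²*E + 8 = E*V² + 8 = 8 + E*V²)
S(P, z) = -6/(4 + P) (S(P, z) = (-5 - 1)/(P + 4) = -6/(4 + P))
(A(-15, 4) + 418)*S(23, 11) = ((8 + 4*(-15)²) + 418)*(-6/(4 + 23)) = ((8 + 4*225) + 418)*(-6/27) = ((8 + 900) + 418)*(-6*1/27) = (908 + 418)*(-2/9) = 1326*(-2/9) = -884/3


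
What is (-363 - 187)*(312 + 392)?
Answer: -387200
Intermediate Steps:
(-363 - 187)*(312 + 392) = -550*704 = -387200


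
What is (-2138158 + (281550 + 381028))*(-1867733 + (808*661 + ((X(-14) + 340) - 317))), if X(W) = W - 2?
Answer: 1967889560040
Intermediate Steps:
X(W) = -2 + W
(-2138158 + (281550 + 381028))*(-1867733 + (808*661 + ((X(-14) + 340) - 317))) = (-2138158 + (281550 + 381028))*(-1867733 + (808*661 + (((-2 - 14) + 340) - 317))) = (-2138158 + 662578)*(-1867733 + (534088 + ((-16 + 340) - 317))) = -1475580*(-1867733 + (534088 + (324 - 317))) = -1475580*(-1867733 + (534088 + 7)) = -1475580*(-1867733 + 534095) = -1475580*(-1333638) = 1967889560040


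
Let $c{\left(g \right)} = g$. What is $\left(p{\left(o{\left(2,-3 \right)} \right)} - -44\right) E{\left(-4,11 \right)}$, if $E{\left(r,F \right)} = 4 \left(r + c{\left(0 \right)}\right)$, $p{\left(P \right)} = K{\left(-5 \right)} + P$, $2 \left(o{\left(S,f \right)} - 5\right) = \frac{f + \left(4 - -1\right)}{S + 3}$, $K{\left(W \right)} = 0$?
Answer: $- \frac{3936}{5} \approx -787.2$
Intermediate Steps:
$o{\left(S,f \right)} = 5 + \frac{5 + f}{2 \left(3 + S\right)}$ ($o{\left(S,f \right)} = 5 + \frac{\left(f + \left(4 - -1\right)\right) \frac{1}{S + 3}}{2} = 5 + \frac{\left(f + \left(4 + 1\right)\right) \frac{1}{3 + S}}{2} = 5 + \frac{\left(f + 5\right) \frac{1}{3 + S}}{2} = 5 + \frac{\left(5 + f\right) \frac{1}{3 + S}}{2} = 5 + \frac{\frac{1}{3 + S} \left(5 + f\right)}{2} = 5 + \frac{5 + f}{2 \left(3 + S\right)}$)
$p{\left(P \right)} = P$ ($p{\left(P \right)} = 0 + P = P$)
$E{\left(r,F \right)} = 4 r$ ($E{\left(r,F \right)} = 4 \left(r + 0\right) = 4 r$)
$\left(p{\left(o{\left(2,-3 \right)} \right)} - -44\right) E{\left(-4,11 \right)} = \left(\frac{35 - 3 + 10 \cdot 2}{2 \left(3 + 2\right)} - -44\right) 4 \left(-4\right) = \left(\frac{35 - 3 + 20}{2 \cdot 5} + 44\right) \left(-16\right) = \left(\frac{1}{2} \cdot \frac{1}{5} \cdot 52 + 44\right) \left(-16\right) = \left(\frac{26}{5} + 44\right) \left(-16\right) = \frac{246}{5} \left(-16\right) = - \frac{3936}{5}$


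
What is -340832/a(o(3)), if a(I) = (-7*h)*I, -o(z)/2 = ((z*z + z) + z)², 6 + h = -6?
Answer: 42604/4725 ≈ 9.0167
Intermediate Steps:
h = -12 (h = -6 - 6 = -12)
o(z) = -2*(z² + 2*z)² (o(z) = -2*((z*z + z) + z)² = -2*((z² + z) + z)² = -2*((z + z²) + z)² = -2*(z² + 2*z)²)
a(I) = 84*I (a(I) = (-7*(-12))*I = 84*I)
-340832/a(o(3)) = -340832*(-1/(1512*(2 + 3)²)) = -340832/(84*(-2*9*5²)) = -340832/(84*(-2*9*25)) = -340832/(84*(-450)) = -340832/(-37800) = -340832*(-1/37800) = 42604/4725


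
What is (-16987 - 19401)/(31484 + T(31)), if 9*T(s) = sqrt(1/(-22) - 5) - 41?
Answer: -2041234711560/1765882563061 + 327492*I*sqrt(2442)/1765882563061 ≈ -1.1559 + 9.1646e-6*I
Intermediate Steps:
T(s) = -41/9 + I*sqrt(2442)/198 (T(s) = (sqrt(1/(-22) - 5) - 41)/9 = (sqrt(-1/22 - 5) - 41)/9 = (sqrt(-111/22) - 41)/9 = (I*sqrt(2442)/22 - 41)/9 = (-41 + I*sqrt(2442)/22)/9 = -41/9 + I*sqrt(2442)/198)
(-16987 - 19401)/(31484 + T(31)) = (-16987 - 19401)/(31484 + (-41/9 + I*sqrt(2442)/198)) = -36388/(283315/9 + I*sqrt(2442)/198)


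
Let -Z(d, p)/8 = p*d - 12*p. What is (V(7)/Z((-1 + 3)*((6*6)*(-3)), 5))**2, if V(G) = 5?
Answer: 1/3326976 ≈ 3.0057e-7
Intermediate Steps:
Z(d, p) = 96*p - 8*d*p (Z(d, p) = -8*(p*d - 12*p) = -8*(d*p - 12*p) = -8*(-12*p + d*p) = 96*p - 8*d*p)
(V(7)/Z((-1 + 3)*((6*6)*(-3)), 5))**2 = (5/((8*5*(12 - (-1 + 3)*(6*6)*(-3)))))**2 = (5/((8*5*(12 - 2*36*(-3)))))**2 = (5/((8*5*(12 - 2*(-108)))))**2 = (5/((8*5*(12 - 1*(-216)))))**2 = (5/((8*5*(12 + 216))))**2 = (5/((8*5*228)))**2 = (5/9120)**2 = (5*(1/9120))**2 = (1/1824)**2 = 1/3326976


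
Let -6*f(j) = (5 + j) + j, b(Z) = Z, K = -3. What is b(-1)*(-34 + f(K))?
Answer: 203/6 ≈ 33.833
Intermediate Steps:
f(j) = -5/6 - j/3 (f(j) = -((5 + j) + j)/6 = -(5 + 2*j)/6 = -5/6 - j/3)
b(-1)*(-34 + f(K)) = -(-34 + (-5/6 - 1/3*(-3))) = -(-34 + (-5/6 + 1)) = -(-34 + 1/6) = -1*(-203/6) = 203/6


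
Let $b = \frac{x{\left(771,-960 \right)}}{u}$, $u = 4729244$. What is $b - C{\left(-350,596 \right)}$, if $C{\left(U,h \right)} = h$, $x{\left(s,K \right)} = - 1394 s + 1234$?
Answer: $- \frac{54225057}{90947} \approx -596.23$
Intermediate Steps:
$x{\left(s,K \right)} = 1234 - 1394 s$
$b = - \frac{20645}{90947}$ ($b = \frac{1234 - 1074774}{4729244} = \left(1234 - 1074774\right) \frac{1}{4729244} = \left(-1073540\right) \frac{1}{4729244} = - \frac{20645}{90947} \approx -0.227$)
$b - C{\left(-350,596 \right)} = - \frac{20645}{90947} - 596 = - \frac{54225057}{90947}$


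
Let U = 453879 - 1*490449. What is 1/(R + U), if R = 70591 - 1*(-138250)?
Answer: 1/172271 ≈ 5.8048e-6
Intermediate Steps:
U = -36570 (U = 453879 - 490449 = -36570)
R = 208841 (R = 70591 + 138250 = 208841)
1/(R + U) = 1/(208841 - 36570) = 1/172271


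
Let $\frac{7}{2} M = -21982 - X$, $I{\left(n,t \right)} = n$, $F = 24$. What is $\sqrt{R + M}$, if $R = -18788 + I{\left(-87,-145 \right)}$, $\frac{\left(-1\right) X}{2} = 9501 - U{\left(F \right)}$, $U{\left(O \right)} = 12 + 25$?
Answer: $\frac{i \sqrt{967631}}{7} \approx 140.53 i$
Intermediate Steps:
$U{\left(O \right)} = 37$
$X = -18928$ ($X = - 2 \left(9501 - 37\right) = \left(-2\right) 9464 = -18928$)
$M = - \frac{6108}{7}$ ($M = \frac{2 \left(-21982 - -18928\right)}{7} = \frac{2 \left(-21982 + 18928\right)}{7} = \frac{2}{7} \left(-3054\right) = - \frac{6108}{7} \approx -872.57$)
$R = -18875$ ($R = -18788 - 87 = -18875$)
$\sqrt{R + M} = \sqrt{-18875 - \frac{6108}{7}} = \sqrt{- \frac{138233}{7}} = \frac{i \sqrt{967631}}{7}$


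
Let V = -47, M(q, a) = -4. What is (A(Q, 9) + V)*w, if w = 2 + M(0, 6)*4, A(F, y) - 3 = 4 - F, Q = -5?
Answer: 490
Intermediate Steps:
A(F, y) = 7 - F (A(F, y) = 3 + (4 - F) = 7 - F)
w = -14 (w = 2 - 4*4 = 2 - 16 = -14)
(A(Q, 9) + V)*w = ((7 - 1*(-5)) - 47)*(-14) = ((7 + 5) - 47)*(-14) = (12 - 47)*(-14) = -35*(-14) = 490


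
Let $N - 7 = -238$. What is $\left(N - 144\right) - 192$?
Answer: $-567$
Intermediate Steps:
$N = -231$ ($N = 7 - 238 = -231$)
$\left(N - 144\right) - 192 = \left(-231 - 144\right) - 192 = -375 - 192 = -567$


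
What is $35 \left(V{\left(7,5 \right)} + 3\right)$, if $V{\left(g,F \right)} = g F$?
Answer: $1330$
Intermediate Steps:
$V{\left(g,F \right)} = F g$
$35 \left(V{\left(7,5 \right)} + 3\right) = 35 \left(5 \cdot 7 + 3\right) = 35 \left(35 + 3\right) = 35 \cdot 38 = 1330$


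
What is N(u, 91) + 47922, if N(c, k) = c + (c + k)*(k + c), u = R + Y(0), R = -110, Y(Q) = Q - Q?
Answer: 48173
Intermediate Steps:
Y(Q) = 0
u = -110 (u = -110 + 0 = -110)
N(c, k) = c + (c + k)² (N(c, k) = c + (c + k)*(c + k) = c + (c + k)²)
N(u, 91) + 47922 = (-110 + (-110 + 91)²) + 47922 = (-110 + (-19)²) + 47922 = (-110 + 361) + 47922 = 251 + 47922 = 48173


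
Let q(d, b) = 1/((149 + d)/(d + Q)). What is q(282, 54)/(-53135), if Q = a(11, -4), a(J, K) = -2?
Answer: -56/4580237 ≈ -1.2226e-5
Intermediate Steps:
Q = -2
q(d, b) = (-2 + d)/(149 + d) (q(d, b) = 1/((149 + d)/(d - 2)) = 1/((149 + d)/(-2 + d)) = (-2 + d)/(149 + d))
q(282, 54)/(-53135) = ((-2 + 282)/(149 + 282))/(-53135) = (280/431)*(-1/53135) = -56/4580237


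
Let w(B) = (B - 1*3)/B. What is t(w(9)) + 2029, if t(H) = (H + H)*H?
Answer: 18269/9 ≈ 2029.9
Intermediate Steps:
w(B) = (-3 + B)/B (w(B) = (B - 3)/B = (-3 + B)/B)
t(H) = 2*H² (t(H) = (2*H)*H = 2*H²)
t(w(9)) + 2029 = 2*((-3 + 9)/9)² + 2029 = 2*((⅑)*6)² + 2029 = 2*(⅔)² + 2029 = 2*(4/9) + 2029 = 8/9 + 2029 = 18269/9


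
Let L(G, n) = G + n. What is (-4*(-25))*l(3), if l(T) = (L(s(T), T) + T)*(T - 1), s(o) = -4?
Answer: 400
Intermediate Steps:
l(T) = (-1 + T)*(-4 + 2*T) (l(T) = ((-4 + T) + T)*(T - 1) = (-4 + 2*T)*(-1 + T) = (-1 + T)*(-4 + 2*T))
(-4*(-25))*l(3) = (-4*(-25))*(4 - 6*3 + 2*3²) = 100*(4 - 18 + 2*9) = 100*(4 - 18 + 18) = 100*4 = 400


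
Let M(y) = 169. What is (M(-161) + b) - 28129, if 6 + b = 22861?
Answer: -5105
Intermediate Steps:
b = 22855 (b = -6 + 22861 = 22855)
(M(-161) + b) - 28129 = (169 + 22855) - 28129 = 23024 - 28129 = -5105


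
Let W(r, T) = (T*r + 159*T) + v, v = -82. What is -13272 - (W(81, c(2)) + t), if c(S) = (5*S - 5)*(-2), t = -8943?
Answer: -1847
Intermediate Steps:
c(S) = 10 - 10*S (c(S) = (-5 + 5*S)*(-2) = 10 - 10*S)
W(r, T) = -82 + 159*T + T*r (W(r, T) = (T*r + 159*T) - 82 = (159*T + T*r) - 82 = -82 + 159*T + T*r)
-13272 - (W(81, c(2)) + t) = -13272 - ((-82 + 159*(10 - 10*2) + (10 - 10*2)*81) - 8943) = -13272 - ((-82 + 159*(10 - 20) + (10 - 20)*81) - 8943) = -13272 - ((-82 + 159*(-10) - 10*81) - 8943) = -13272 - ((-82 - 1590 - 810) - 8943) = -13272 - (-2482 - 8943) = -13272 - 1*(-11425) = -13272 + 11425 = -1847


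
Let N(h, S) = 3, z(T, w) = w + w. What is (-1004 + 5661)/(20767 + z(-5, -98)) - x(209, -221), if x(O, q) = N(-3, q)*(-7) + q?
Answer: 4982839/20571 ≈ 242.23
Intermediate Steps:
z(T, w) = 2*w
x(O, q) = -21 + q (x(O, q) = 3*(-7) + q = -21 + q)
(-1004 + 5661)/(20767 + z(-5, -98)) - x(209, -221) = (-1004 + 5661)/(20767 + 2*(-98)) - (-21 - 221) = 4657/(20767 - 196) - 1*(-242) = 4657/20571 + 242 = 4982839/20571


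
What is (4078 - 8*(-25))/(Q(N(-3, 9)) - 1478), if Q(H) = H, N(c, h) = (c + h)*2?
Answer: -2139/733 ≈ -2.9181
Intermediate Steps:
N(c, h) = 2*c + 2*h
(4078 - 8*(-25))/(Q(N(-3, 9)) - 1478) = (4078 - 8*(-25))/((2*(-3) + 2*9) - 1478) = (4078 + 200)/((-6 + 18) - 1478) = 4278/(12 - 1478) = 4278/(-1466) = 4278*(-1/1466) = -2139/733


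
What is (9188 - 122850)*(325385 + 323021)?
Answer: -73699122772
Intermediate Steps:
(9188 - 122850)*(325385 + 323021) = -113662*648406 = -73699122772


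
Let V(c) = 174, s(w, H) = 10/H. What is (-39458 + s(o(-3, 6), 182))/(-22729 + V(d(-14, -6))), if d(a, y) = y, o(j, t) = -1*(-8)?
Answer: 3590673/2052505 ≈ 1.7494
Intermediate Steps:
o(j, t) = 8
(-39458 + s(o(-3, 6), 182))/(-22729 + V(d(-14, -6))) = (-39458 + 10/182)/(-22729 + 174) = (-39458 + 10*(1/182))/(-22555) = (-39458 + 5/91)*(-1/22555) = -3590673/91*(-1/22555) = 3590673/2052505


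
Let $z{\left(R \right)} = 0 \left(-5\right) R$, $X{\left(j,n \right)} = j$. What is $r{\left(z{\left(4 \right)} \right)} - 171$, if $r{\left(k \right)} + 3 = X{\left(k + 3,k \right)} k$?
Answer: $-174$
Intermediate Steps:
$z{\left(R \right)} = 0$ ($z{\left(R \right)} = 0 R = 0$)
$r{\left(k \right)} = -3 + k \left(3 + k\right)$ ($r{\left(k \right)} = -3 + \left(k + 3\right) k = -3 + \left(3 + k\right) k = -3 + k \left(3 + k\right)$)
$r{\left(z{\left(4 \right)} \right)} - 171 = \left(-3 + 0 \left(3 + 0\right)\right) - 171 = \left(-3 + 0 \cdot 3\right) - 171 = \left(-3 + 0\right) - 171 = -3 - 171 = -174$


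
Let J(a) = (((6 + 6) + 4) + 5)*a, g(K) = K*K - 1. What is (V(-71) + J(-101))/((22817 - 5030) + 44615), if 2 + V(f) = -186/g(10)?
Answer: -70121/2059266 ≈ -0.034051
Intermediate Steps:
g(K) = -1 + K² (g(K) = K² - 1 = -1 + K²)
J(a) = 21*a (J(a) = ((12 + 4) + 5)*a = (16 + 5)*a = 21*a)
V(f) = -128/33 (V(f) = -2 - 186/(-1 + 10²) = -2 - 186/(-1 + 100) = -2 - 186/99 = -2 - 186*1/99 = -2 - 62/33 = -128/33)
(V(-71) + J(-101))/((22817 - 5030) + 44615) = (-128/33 + 21*(-101))/((22817 - 5030) + 44615) = (-128/33 - 2121)/(17787 + 44615) = -70121/33/62402 = -70121/33*1/62402 = -70121/2059266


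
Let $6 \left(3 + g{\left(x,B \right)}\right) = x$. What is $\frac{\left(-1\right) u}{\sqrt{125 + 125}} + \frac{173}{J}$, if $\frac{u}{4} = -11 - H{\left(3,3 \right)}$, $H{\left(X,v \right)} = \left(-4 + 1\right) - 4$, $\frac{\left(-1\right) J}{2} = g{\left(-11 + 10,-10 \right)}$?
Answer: $\frac{519}{19} + \frac{8 \sqrt{10}}{25} \approx 28.328$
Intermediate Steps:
$g{\left(x,B \right)} = -3 + \frac{x}{6}$
$J = \frac{19}{3}$ ($J = - 2 \left(-3 + \frac{-11 + 10}{6}\right) = - 2 \left(-3 + \frac{1}{6} \left(-1\right)\right) = - 2 \left(-3 - \frac{1}{6}\right) = \left(-2\right) \left(- \frac{19}{6}\right) = \frac{19}{3} \approx 6.3333$)
$H{\left(X,v \right)} = -7$ ($H{\left(X,v \right)} = -3 - 4 = -7$)
$u = -16$ ($u = 4 \left(-11 - -7\right) = 4 \left(-11 + 7\right) = 4 \left(-4\right) = -16$)
$\frac{\left(-1\right) u}{\sqrt{125 + 125}} + \frac{173}{J} = \frac{\left(-1\right) \left(-16\right)}{\sqrt{125 + 125}} + \frac{173}{\frac{19}{3}} = \frac{16}{\sqrt{250}} + 173 \cdot \frac{3}{19} = \frac{16}{5 \sqrt{10}} + \frac{519}{19} = 16 \frac{\sqrt{10}}{50} + \frac{519}{19} = \frac{8 \sqrt{10}}{25} + \frac{519}{19} = \frac{519}{19} + \frac{8 \sqrt{10}}{25}$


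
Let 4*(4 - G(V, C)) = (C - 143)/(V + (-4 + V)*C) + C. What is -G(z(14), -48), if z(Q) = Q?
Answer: -29633/1864 ≈ -15.898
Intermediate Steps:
G(V, C) = 4 - C/4 - (-143 + C)/(4*(V + C*(-4 + V))) (G(V, C) = 4 - ((C - 143)/(V + (-4 + V)*C) + C)/4 = 4 - ((-143 + C)/(V + C*(-4 + V)) + C)/4 = 4 - (C + (-143 + C)/(V + C*(-4 + V)))/4 = 4 + (-C/4 - (-143 + C)/(4*(V + C*(-4 + V)))) = 4 - C/4 - (-143 + C)/(4*(V + C*(-4 + V))))
-G(z(14), -48) = -(143 - 65*(-48) + 4*(-48)**2 + 16*14 - 1*14*(-48)**2 + 15*(-48)*14)/(4*(14 - 4*(-48) - 48*14)) = -(143 + 3120 + 4*2304 + 224 - 1*14*2304 - 10080)/(4*(14 + 192 - 672)) = -(143 + 3120 + 9216 + 224 - 32256 - 10080)/(4*(-466)) = -(-1)*(-29633)/(4*466) = -1*29633/1864 = -29633/1864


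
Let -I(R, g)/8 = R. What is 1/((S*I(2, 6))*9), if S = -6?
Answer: 1/864 ≈ 0.0011574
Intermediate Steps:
I(R, g) = -8*R
1/((S*I(2, 6))*9) = 1/(-(-48)*2*9) = 1/(-6*(-16)*9) = 1/(96*9) = 1/864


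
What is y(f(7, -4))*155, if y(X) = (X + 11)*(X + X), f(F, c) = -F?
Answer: -8680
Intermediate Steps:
y(X) = 2*X*(11 + X) (y(X) = (11 + X)*(2*X) = 2*X*(11 + X))
y(f(7, -4))*155 = (2*(-1*7)*(11 - 1*7))*155 = (2*(-7)*(11 - 7))*155 = (2*(-7)*4)*155 = -56*155 = -8680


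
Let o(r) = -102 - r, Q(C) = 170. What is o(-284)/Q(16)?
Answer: 91/85 ≈ 1.0706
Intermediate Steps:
o(-284)/Q(16) = (-102 - 1*(-284))/170 = (-102 + 284)*(1/170) = 182*(1/170) = 91/85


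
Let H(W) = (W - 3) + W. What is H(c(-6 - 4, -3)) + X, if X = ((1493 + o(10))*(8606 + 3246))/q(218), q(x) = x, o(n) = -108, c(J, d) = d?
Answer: 8206529/109 ≈ 75289.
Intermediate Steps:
H(W) = -3 + 2*W (H(W) = (-3 + W) + W = -3 + 2*W)
X = 8207510/109 (X = ((1493 - 108)*(8606 + 3246))/218 = (1385*11852)*(1/218) = 16415020*(1/218) = 8207510/109 ≈ 75298.)
H(c(-6 - 4, -3)) + X = (-3 + 2*(-3)) + 8207510/109 = (-3 - 6) + 8207510/109 = -9 + 8207510/109 = 8206529/109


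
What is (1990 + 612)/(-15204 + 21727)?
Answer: 2602/6523 ≈ 0.39890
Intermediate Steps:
(1990 + 612)/(-15204 + 21727) = 2602/6523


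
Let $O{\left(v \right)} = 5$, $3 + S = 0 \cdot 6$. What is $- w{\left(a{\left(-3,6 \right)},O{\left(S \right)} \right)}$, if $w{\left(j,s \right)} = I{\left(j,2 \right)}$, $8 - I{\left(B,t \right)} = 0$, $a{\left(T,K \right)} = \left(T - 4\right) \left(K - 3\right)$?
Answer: $-8$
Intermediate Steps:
$a{\left(T,K \right)} = \left(-4 + T\right) \left(-3 + K\right)$
$I{\left(B,t \right)} = 8$ ($I{\left(B,t \right)} = 8 - 0 = 8 + 0 = 8$)
$S = -3$ ($S = -3 + 0 \cdot 6 = -3 + 0 = -3$)
$w{\left(j,s \right)} = 8$
$- w{\left(a{\left(-3,6 \right)},O{\left(S \right)} \right)} = \left(-1\right) 8 = -8$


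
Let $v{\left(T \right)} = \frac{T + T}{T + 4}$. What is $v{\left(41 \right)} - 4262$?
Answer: $- \frac{191708}{45} \approx -4260.2$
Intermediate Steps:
$v{\left(T \right)} = \frac{2 T}{4 + T}$
$v{\left(41 \right)} - 4262 = 2 \cdot 41 \frac{1}{4 + 41} - 4262 = 2 \cdot 41 \cdot \frac{1}{45} - 4262 = \frac{82}{45} - 4262 = - \frac{191708}{45}$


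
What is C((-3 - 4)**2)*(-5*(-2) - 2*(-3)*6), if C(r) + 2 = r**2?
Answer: 110354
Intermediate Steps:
C(r) = -2 + r**2
C((-3 - 4)**2)*(-5*(-2) - 2*(-3)*6) = (-2 + ((-3 - 4)**2)**2)*(-5*(-2) - 2*(-3)*6) = (-2 + ((-7)**2)**2)*(10 + 6*6) = (-2 + 49**2)*(10 + 36) = (-2 + 2401)*46 = 2399*46 = 110354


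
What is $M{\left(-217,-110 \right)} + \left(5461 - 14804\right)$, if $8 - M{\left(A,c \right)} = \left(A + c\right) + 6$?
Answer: $-9014$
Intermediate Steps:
$M{\left(A,c \right)} = 2 - A - c$ ($M{\left(A,c \right)} = 8 - \left(\left(A + c\right) + 6\right) = 8 - \left(6 + A + c\right) = 2 - A - c$)
$M{\left(-217,-110 \right)} + \left(5461 - 14804\right) = \left(2 - -217 - -110\right) + \left(5461 - 14804\right) = \left(2 + 217 + 110\right) + \left(5461 - 14804\right) = 329 - 9343 = -9014$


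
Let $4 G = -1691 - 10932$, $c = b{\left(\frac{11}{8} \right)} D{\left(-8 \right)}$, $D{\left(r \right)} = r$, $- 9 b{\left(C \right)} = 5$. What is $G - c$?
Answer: $- \frac{113767}{36} \approx -3160.2$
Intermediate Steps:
$b{\left(C \right)} = - \frac{5}{9}$ ($b{\left(C \right)} = \left(- \frac{1}{9}\right) 5 = - \frac{5}{9}$)
$c = \frac{40}{9}$ ($c = \left(- \frac{5}{9}\right) \left(-8\right) = \frac{40}{9} \approx 4.4444$)
$G = - \frac{12623}{4}$ ($G = \frac{-1691 - 10932}{4} = \frac{1}{4} \left(-12623\right) = - \frac{12623}{4} \approx -3155.8$)
$G - c = - \frac{12623}{4} - \frac{40}{9} = - \frac{113767}{36}$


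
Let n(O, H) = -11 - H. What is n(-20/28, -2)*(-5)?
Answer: 45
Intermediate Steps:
n(-20/28, -2)*(-5) = (-11 - 1*(-2))*(-5) = (-11 + 2)*(-5) = -9*(-5) = 45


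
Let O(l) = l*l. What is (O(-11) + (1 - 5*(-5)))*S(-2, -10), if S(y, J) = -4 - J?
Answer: 882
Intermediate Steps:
O(l) = l²
(O(-11) + (1 - 5*(-5)))*S(-2, -10) = ((-11)² + (1 - 5*(-5)))*(-4 - 1*(-10)) = (121 + (1 + 25))*(-4 + 10) = (121 + 26)*6 = 147*6 = 882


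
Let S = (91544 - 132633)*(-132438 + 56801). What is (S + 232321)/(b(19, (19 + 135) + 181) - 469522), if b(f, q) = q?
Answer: -3108081014/469187 ≈ -6624.4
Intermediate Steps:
S = 3107848693 (S = -41089*(-75637) = 3107848693)
(S + 232321)/(b(19, (19 + 135) + 181) - 469522) = (3107848693 + 232321)/(((19 + 135) + 181) - 469522) = 3108081014/((154 + 181) - 469522) = 3108081014/(335 - 469522) = 3108081014/(-469187) = 3108081014*(-1/469187) = -3108081014/469187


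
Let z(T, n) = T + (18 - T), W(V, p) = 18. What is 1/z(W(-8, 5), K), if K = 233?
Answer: 1/18 ≈ 0.055556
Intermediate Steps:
z(T, n) = 18
1/z(W(-8, 5), K) = 1/18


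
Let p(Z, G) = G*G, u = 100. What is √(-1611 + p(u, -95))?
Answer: √7414 ≈ 86.105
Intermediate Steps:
p(Z, G) = G²
√(-1611 + p(u, -95)) = √(-1611 + (-95)²) = √(-1611 + 9025) = √7414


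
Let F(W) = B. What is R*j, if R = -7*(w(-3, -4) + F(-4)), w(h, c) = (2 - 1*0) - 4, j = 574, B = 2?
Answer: 0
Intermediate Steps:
w(h, c) = -2 (w(h, c) = (2 + 0) - 4 = 2 - 4 = -2)
F(W) = 2
R = 0 (R = -7*(-2 + 2) = -7*0 = 0)
R*j = 0*574 = 0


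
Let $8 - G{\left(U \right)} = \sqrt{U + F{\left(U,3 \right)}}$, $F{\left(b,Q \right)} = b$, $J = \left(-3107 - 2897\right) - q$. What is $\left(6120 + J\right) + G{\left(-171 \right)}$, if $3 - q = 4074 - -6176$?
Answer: $10371 - 3 i \sqrt{38} \approx 10371.0 - 18.493 i$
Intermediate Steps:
$q = -10247$ ($q = 3 - \left(4074 - -6176\right) = 3 - \left(4074 + 6176\right) = 3 - 10250 = -10247$)
$J = 4243$ ($J = \left(-3107 - 2897\right) - -10247 = -6004 + 10247 = 4243$)
$G{\left(U \right)} = 8 - \sqrt{2} \sqrt{U}$ ($G{\left(U \right)} = 8 - \sqrt{U + U} = 8 - \sqrt{2 U} = 8 - \sqrt{2} \sqrt{U}$)
$\left(6120 + J\right) + G{\left(-171 \right)} = \left(6120 + 4243\right) + \left(8 - \sqrt{2} \sqrt{-171}\right) = 10363 + \left(8 - \sqrt{2} \cdot 3 i \sqrt{19}\right) = 10363 + \left(8 - 3 i \sqrt{38}\right) = 10371 - 3 i \sqrt{38}$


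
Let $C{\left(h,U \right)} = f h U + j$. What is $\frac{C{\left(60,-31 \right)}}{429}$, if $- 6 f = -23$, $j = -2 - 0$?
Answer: $- \frac{7132}{429} \approx -16.625$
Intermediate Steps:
$j = -2$ ($j = -2 + 0 = -2$)
$f = \frac{23}{6}$ ($f = \left(- \frac{1}{6}\right) \left(-23\right) = \frac{23}{6} \approx 3.8333$)
$C{\left(h,U \right)} = -2 + \frac{23 U h}{6}$ ($C{\left(h,U \right)} = \frac{23 h}{6} U - 2 = \frac{23 U h}{6} - 2 = -2 + \frac{23 U h}{6}$)
$\frac{C{\left(60,-31 \right)}}{429} = \frac{-2 + \frac{23}{6} \left(-31\right) 60}{429} = \left(-2 - 7130\right) \frac{1}{429} = \left(-7132\right) \frac{1}{429} = - \frac{7132}{429}$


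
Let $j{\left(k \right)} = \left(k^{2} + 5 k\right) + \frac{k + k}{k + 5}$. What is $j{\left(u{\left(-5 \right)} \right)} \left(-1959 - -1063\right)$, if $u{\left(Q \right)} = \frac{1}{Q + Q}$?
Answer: $\frac{83232}{175} \approx 475.61$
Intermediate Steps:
$u{\left(Q \right)} = \frac{1}{2 Q}$
$j{\left(k \right)} = k^{2} + 5 k + \frac{2 k}{5 + k}$ ($j{\left(k \right)} = \left(k^{2} + 5 k\right) + \frac{2 k}{5 + k} = k^{2} + 5 k + \frac{2 k}{5 + k}$)
$j{\left(u{\left(-5 \right)} \right)} \left(-1959 - -1063\right) = \frac{\frac{1}{2 \left(-5\right)} \left(27 + \left(\frac{1}{2 \left(-5\right)}\right)^{2} + 10 \frac{1}{2 \left(-5\right)}\right)}{5 + \frac{1}{2 \left(-5\right)}} \left(-1959 - -1063\right) = \frac{\frac{1}{2} \left(- \frac{1}{5}\right) \left(27 + \left(\frac{1}{2} \left(- \frac{1}{5}\right)\right)^{2} + 10 \cdot \frac{1}{2} \left(- \frac{1}{5}\right)\right)}{5 + \frac{1}{2} \left(- \frac{1}{5}\right)} \left(-1959 + 1063\right) = - \frac{27 + \left(- \frac{1}{10}\right)^{2} + 10 \left(- \frac{1}{10}\right)}{10 \left(5 - \frac{1}{10}\right)} \left(-896\right) = - \frac{27 + \frac{1}{100} - 1}{10 \cdot \frac{49}{10}} \left(-896\right) = \left(- \frac{1}{10}\right) \frac{10}{49} \cdot \frac{2601}{100} \left(-896\right) = \left(- \frac{2601}{4900}\right) \left(-896\right) = \frac{83232}{175}$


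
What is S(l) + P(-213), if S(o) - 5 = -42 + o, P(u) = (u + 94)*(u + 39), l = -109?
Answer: 20560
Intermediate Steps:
P(u) = (39 + u)*(94 + u) (P(u) = (94 + u)*(39 + u) = (39 + u)*(94 + u))
S(o) = -37 + o (S(o) = 5 + (-42 + o) = -37 + o)
S(l) + P(-213) = (-37 - 109) + (3666 + (-213)**2 + 133*(-213)) = -146 + (3666 + 45369 - 28329) = -146 + 20706 = 20560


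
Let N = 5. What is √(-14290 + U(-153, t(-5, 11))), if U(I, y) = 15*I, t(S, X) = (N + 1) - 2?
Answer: I*√16585 ≈ 128.78*I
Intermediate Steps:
t(S, X) = 4 (t(S, X) = (5 + 1) - 2 = 6 - 2 = 4)
√(-14290 + U(-153, t(-5, 11))) = √(-14290 + 15*(-153)) = √(-14290 - 2295) = √(-16585) = I*√16585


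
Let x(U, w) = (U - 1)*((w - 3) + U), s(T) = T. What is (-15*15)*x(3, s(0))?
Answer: 0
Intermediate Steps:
x(U, w) = (-1 + U)*(-3 + U + w) (x(U, w) = (-1 + U)*((-3 + w) + U) = (-1 + U)*(-3 + U + w))
(-15*15)*x(3, s(0)) = (-15*15)*(3 + 3² - 1*0 - 4*3 + 3*0) = -225*(3 + 9 + 0 - 12 + 0) = -225*0 = 0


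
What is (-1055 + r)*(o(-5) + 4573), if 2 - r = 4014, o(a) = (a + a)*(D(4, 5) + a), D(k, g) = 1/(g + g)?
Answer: -23419674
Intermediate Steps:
D(k, g) = 1/(2*g)
o(a) = 2*a*(⅒ + a) (o(a) = (a + a)*((½)/5 + a) = (2*a)*((½)*(⅕) + a) = (2*a)*(⅒ + a) = 2*a*(⅒ + a))
r = -4012 (r = 2 - 1*4014 = 2 - 4014 = -4012)
(-1055 + r)*(o(-5) + 4573) = (-1055 - 4012)*((⅕)*(-5)*(1 + 10*(-5)) + 4573) = -5067*((⅕)*(-5)*(1 - 50) + 4573) = -5067*((⅕)*(-5)*(-49) + 4573) = -5067*(49 + 4573) = -5067*4622 = -23419674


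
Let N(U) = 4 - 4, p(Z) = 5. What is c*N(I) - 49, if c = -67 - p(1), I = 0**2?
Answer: -49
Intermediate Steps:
I = 0
N(U) = 0
c = -72 (c = -67 - 1*5 = -67 - 5 = -72)
c*N(I) - 49 = -72*0 - 49 = 0 - 49 = -49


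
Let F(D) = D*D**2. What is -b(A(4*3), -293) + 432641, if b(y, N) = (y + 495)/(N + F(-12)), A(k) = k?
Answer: 874367968/2021 ≈ 4.3264e+5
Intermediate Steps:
F(D) = D**3
b(y, N) = (495 + y)/(-1728 + N) (b(y, N) = (y + 495)/(N + (-12)**3) = (495 + y)/(N - 1728) = (495 + y)/(-1728 + N))
-b(A(4*3), -293) + 432641 = -(495 + 4*3)/(-1728 - 293) + 432641 = -(495 + 12)/(-2021) + 432641 = -(-1)*507/2021 + 432641 = -1*(-507/2021) + 432641 = 507/2021 + 432641 = 874367968/2021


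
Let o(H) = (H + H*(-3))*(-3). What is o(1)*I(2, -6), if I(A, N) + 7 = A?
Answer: -30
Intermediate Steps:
I(A, N) = -7 + A
o(H) = 6*H (o(H) = (H - 3*H)*(-3) = -2*H*(-3) = 6*H)
o(1)*I(2, -6) = (6*1)*(-7 + 2) = 6*(-5) = -30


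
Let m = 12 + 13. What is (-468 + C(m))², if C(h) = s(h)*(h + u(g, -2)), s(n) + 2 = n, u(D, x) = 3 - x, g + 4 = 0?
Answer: 49284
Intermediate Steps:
g = -4 (g = -4 + 0 = -4)
m = 25
s(n) = -2 + n
C(h) = (-2 + h)*(5 + h) (C(h) = (-2 + h)*(h + (3 - 1*(-2))) = (-2 + h)*(h + (3 + 2)) = (-2 + h)*(h + 5) = (-2 + h)*(5 + h))
(-468 + C(m))² = (-468 + (-2 + 25)*(5 + 25))² = (-468 + 23*30)² = (-468 + 690)² = 222² = 49284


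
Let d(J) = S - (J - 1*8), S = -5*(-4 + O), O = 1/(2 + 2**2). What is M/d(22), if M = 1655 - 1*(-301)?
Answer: 11736/31 ≈ 378.58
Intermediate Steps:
O = 1/6 (O = 1/(2 + 4) = 1/6 ≈ 0.16667)
M = 1956 (M = 1655 + 301 = 1956)
S = 115/6 (S = -5*(-4 + 1/6) = -5*(-23/6) = 115/6 ≈ 19.167)
d(J) = 163/6 - J (d(J) = 115/6 - (J - 1*8) = 115/6 - (J - 8) = 115/6 - (-8 + J) = 115/6 + (8 - J) = 163/6 - J)
M/d(22) = 1956/(163/6 - 1*22) = 1956/(163/6 - 22) = 1956/(31/6) = 1956*(6/31) = 11736/31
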